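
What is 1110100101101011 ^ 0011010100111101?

XOR: 1 when bits differ
  1110100101101011
^ 0011010100111101
------------------
  1101110001010110
Decimal: 59755 ^ 13629 = 56406



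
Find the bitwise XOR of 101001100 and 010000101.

XOR: 1 when bits differ
  101001100
^ 010000101
-----------
  111001001
Decimal: 332 ^ 133 = 457



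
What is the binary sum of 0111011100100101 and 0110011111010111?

Add column by column from the right: bit + bit + carry-in; write the sum mod 2, carry 1 when the sum is 2 or 3.
carry:  1100111000001110
        0111011100100101
+       0110011111010111
------------------------
       01101111011111100
(the carry out of the leftmost column, 0, becomes the leading bit)
Decimal check:
  0111011100100101 = 16384 + 8192 + 4096 + 1024 + 512 + 256 + 32 + 4 + 1 = 30501
  0110011111010111 = 16384 + 8192 + 1024 + 512 + 256 + 128 + 64 + 16 + 4 + 2 + 1 = 26583
  30501 + 26583 = 57084, and 01101111011111100 = 32768 + 16384 + 4096 + 2048 + 1024 + 512 + 128 + 64 + 32 + 16 + 8 + 4 = 57084 ✓



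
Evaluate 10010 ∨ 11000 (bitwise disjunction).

OR: 1 when either bit is 1
  10010
| 11000
-------
  11010
Decimal: 18 | 24 = 26



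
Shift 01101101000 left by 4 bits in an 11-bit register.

Original: 01101101000 (decimal 872)
Shift left by 4 positions
Append 4 zeros on the right and drop the 4 high bits that overflow the 11-bit width
Result: 11010000000 (decimal 1664)
Equivalent: 872 << 4 = 872 × 2^4 = 13952, truncated to 11 bits = 1664



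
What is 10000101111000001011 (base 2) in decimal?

Sum of powers of 2 for each 1-bit:
2^0 + 2^1 + 2^3 + 2^9 + 2^10 + 2^11 + 2^12 + 2^14 + 2^19
= 1 + 2 + 8 + 512 + 1024 + 2048 + 4096 + 16384 + 524288
= 548363



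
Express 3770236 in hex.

Using repeated division by 16 (digits 10–15 are A–F):
3770236 ÷ 16 = 235639 remainder 12 (C)
235639 ÷ 16 = 14727 remainder 7
14727 ÷ 16 = 920 remainder 7
920 ÷ 16 = 57 remainder 8
57 ÷ 16 = 3 remainder 9
3 ÷ 16 = 0 remainder 3
Reading remainders bottom to top: 39877C



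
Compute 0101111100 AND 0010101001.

AND: 1 only when both bits are 1
  0101111100
& 0010101001
------------
  0000101000
Decimal: 380 & 169 = 40



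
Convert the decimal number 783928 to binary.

Using repeated division by 2:
783928 ÷ 2 = 391964 remainder 0
391964 ÷ 2 = 195982 remainder 0
195982 ÷ 2 = 97991 remainder 0
97991 ÷ 2 = 48995 remainder 1
48995 ÷ 2 = 24497 remainder 1
24497 ÷ 2 = 12248 remainder 1
12248 ÷ 2 = 6124 remainder 0
6124 ÷ 2 = 3062 remainder 0
3062 ÷ 2 = 1531 remainder 0
1531 ÷ 2 = 765 remainder 1
765 ÷ 2 = 382 remainder 1
382 ÷ 2 = 191 remainder 0
191 ÷ 2 = 95 remainder 1
95 ÷ 2 = 47 remainder 1
47 ÷ 2 = 23 remainder 1
23 ÷ 2 = 11 remainder 1
11 ÷ 2 = 5 remainder 1
5 ÷ 2 = 2 remainder 1
2 ÷ 2 = 1 remainder 0
1 ÷ 2 = 0 remainder 1
Reading remainders bottom to top: 10111111011000111000



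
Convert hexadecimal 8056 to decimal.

Expand by place value (powers of 16):
8056 = 8 × 16^3 + 0 × 16^2 + 5 × 16^1 + 6 × 16^0
= 8 × 4096 + 0 × 256 + 5 × 16 + 6 × 1
= 32768 + 0 + 80 + 6
= 32854



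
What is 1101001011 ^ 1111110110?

XOR: 1 when bits differ
  1101001011
^ 1111110110
------------
  0010111101
Decimal: 843 ^ 1014 = 189



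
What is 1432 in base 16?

Using repeated division by 16 (digits 10–15 are A–F):
1432 ÷ 16 = 89 remainder 8
89 ÷ 16 = 5 remainder 9
5 ÷ 16 = 0 remainder 5
Reading remainders bottom to top: 598



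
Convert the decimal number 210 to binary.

Using repeated division by 2:
210 ÷ 2 = 105 remainder 0
105 ÷ 2 = 52 remainder 1
52 ÷ 2 = 26 remainder 0
26 ÷ 2 = 13 remainder 0
13 ÷ 2 = 6 remainder 1
6 ÷ 2 = 3 remainder 0
3 ÷ 2 = 1 remainder 1
1 ÷ 2 = 0 remainder 1
Reading remainders bottom to top: 11010010



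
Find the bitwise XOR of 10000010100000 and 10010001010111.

XOR: 1 when bits differ
  10000010100000
^ 10010001010111
----------------
  00010011110111
Decimal: 8352 ^ 9303 = 1271



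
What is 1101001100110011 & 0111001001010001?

AND: 1 only when both bits are 1
  1101001100110011
& 0111001001010001
------------------
  0101001000010001
Decimal: 54067 & 29265 = 21009



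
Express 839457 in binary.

Using repeated division by 2:
839457 ÷ 2 = 419728 remainder 1
419728 ÷ 2 = 209864 remainder 0
209864 ÷ 2 = 104932 remainder 0
104932 ÷ 2 = 52466 remainder 0
52466 ÷ 2 = 26233 remainder 0
26233 ÷ 2 = 13116 remainder 1
13116 ÷ 2 = 6558 remainder 0
6558 ÷ 2 = 3279 remainder 0
3279 ÷ 2 = 1639 remainder 1
1639 ÷ 2 = 819 remainder 1
819 ÷ 2 = 409 remainder 1
409 ÷ 2 = 204 remainder 1
204 ÷ 2 = 102 remainder 0
102 ÷ 2 = 51 remainder 0
51 ÷ 2 = 25 remainder 1
25 ÷ 2 = 12 remainder 1
12 ÷ 2 = 6 remainder 0
6 ÷ 2 = 3 remainder 0
3 ÷ 2 = 1 remainder 1
1 ÷ 2 = 0 remainder 1
Reading remainders bottom to top: 11001100111100100001



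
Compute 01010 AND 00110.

AND: 1 only when both bits are 1
  01010
& 00110
-------
  00010
Decimal: 10 & 6 = 2



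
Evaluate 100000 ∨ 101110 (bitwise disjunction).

OR: 1 when either bit is 1
  100000
| 101110
--------
  101110
Decimal: 32 | 46 = 46



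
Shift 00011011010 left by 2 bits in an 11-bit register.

Original: 00011011010 (decimal 218)
Shift left by 2 positions
Append 2 zeros on the right
Result: 01101101000 (decimal 872)
Equivalent: 218 << 2 = 218 × 2^2 = 872



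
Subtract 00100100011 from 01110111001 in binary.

Method 1 - Direct subtraction (column by column from the right: bit − bit − borrow-in; if negative, add 2 and borrow 1 from the next column):
borrow: 00000001100
        01110111001
-       00100100011
-------------------
        01010010110

Method 2 - Add two's complement:
Two's complement of 00100100011: invert → 11011011100, add 1 → 11011011101
  01110111001
+ 11011011101
-------------
 101010010110  (end carry out of the top bit = 1)
Discarding the end carry: 01010010110
Decimal check:
  01110111001 = 512 + 256 + 128 + 32 + 16 + 8 + 1 = 953
  00100100011 = 256 + 32 + 2 + 1 = 291
  953 - 291 = 662, and 01010010110 = 512 + 128 + 16 + 4 + 2 = 662 ✓



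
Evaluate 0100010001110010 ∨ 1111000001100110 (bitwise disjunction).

OR: 1 when either bit is 1
  0100010001110010
| 1111000001100110
------------------
  1111010001110110
Decimal: 17522 | 61542 = 62582



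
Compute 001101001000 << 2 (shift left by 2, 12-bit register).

Original: 001101001000 (decimal 840)
Shift left by 2 positions
Append 2 zeros on the right
Result: 110100100000 (decimal 3360)
Equivalent: 840 << 2 = 840 × 2^2 = 3360



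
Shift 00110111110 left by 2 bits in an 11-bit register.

Original: 00110111110 (decimal 446)
Shift left by 2 positions
Append 2 zeros on the right
Result: 11011111000 (decimal 1784)
Equivalent: 446 << 2 = 446 × 2^2 = 1784



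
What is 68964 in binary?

Using repeated division by 2:
68964 ÷ 2 = 34482 remainder 0
34482 ÷ 2 = 17241 remainder 0
17241 ÷ 2 = 8620 remainder 1
8620 ÷ 2 = 4310 remainder 0
4310 ÷ 2 = 2155 remainder 0
2155 ÷ 2 = 1077 remainder 1
1077 ÷ 2 = 538 remainder 1
538 ÷ 2 = 269 remainder 0
269 ÷ 2 = 134 remainder 1
134 ÷ 2 = 67 remainder 0
67 ÷ 2 = 33 remainder 1
33 ÷ 2 = 16 remainder 1
16 ÷ 2 = 8 remainder 0
8 ÷ 2 = 4 remainder 0
4 ÷ 2 = 2 remainder 0
2 ÷ 2 = 1 remainder 0
1 ÷ 2 = 0 remainder 1
Reading remainders bottom to top: 10000110101100100



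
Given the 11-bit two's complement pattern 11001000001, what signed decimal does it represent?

Binary: 11001000001
Sign bit: 1 (negative)
Invert: 00110111110
Add 1:  00110111111
Magnitude: 00110111111 = 256 + 128 + 32 + 16 + 8 + 4 + 2 + 1 = 447
Value: -447



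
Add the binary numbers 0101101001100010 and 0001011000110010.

Add column by column from the right: bit + bit + carry-in; write the sum mod 2, carry 1 when the sum is 2 or 3.
carry:  0011110011000100
        0101101001100010
+       0001011000110010
------------------------
       00111000010010100
(the carry out of the leftmost column, 0, becomes the leading bit)
Decimal check:
  0101101001100010 = 16384 + 4096 + 2048 + 512 + 64 + 32 + 2 = 23138
  0001011000110010 = 4096 + 1024 + 512 + 32 + 16 + 2 = 5682
  23138 + 5682 = 28820, and 00111000010010100 = 16384 + 8192 + 4096 + 128 + 16 + 4 = 28820 ✓



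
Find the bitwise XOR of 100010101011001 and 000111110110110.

XOR: 1 when bits differ
  100010101011001
^ 000111110110110
-----------------
  100101011101111
Decimal: 17753 ^ 4022 = 19183



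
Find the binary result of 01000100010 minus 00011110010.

Method 1 - Direct subtraction (column by column from the right: bit − bit − borrow-in; if negative, add 2 and borrow 1 from the next column):
borrow: 01111100000
        01000100010
-       00011110010
-------------------
        00100110000

Method 2 - Add two's complement:
Two's complement of 00011110010: invert → 11100001101, add 1 → 11100001110
  01000100010
+ 11100001110
-------------
 100100110000  (end carry out of the top bit = 1)
Discarding the end carry: 00100110000
Decimal check:
  01000100010 = 512 + 32 + 2 = 546
  00011110010 = 128 + 64 + 32 + 16 + 2 = 242
  546 - 242 = 304, and 00100110000 = 256 + 32 + 16 = 304 ✓



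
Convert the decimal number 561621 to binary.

Using repeated division by 2:
561621 ÷ 2 = 280810 remainder 1
280810 ÷ 2 = 140405 remainder 0
140405 ÷ 2 = 70202 remainder 1
70202 ÷ 2 = 35101 remainder 0
35101 ÷ 2 = 17550 remainder 1
17550 ÷ 2 = 8775 remainder 0
8775 ÷ 2 = 4387 remainder 1
4387 ÷ 2 = 2193 remainder 1
2193 ÷ 2 = 1096 remainder 1
1096 ÷ 2 = 548 remainder 0
548 ÷ 2 = 274 remainder 0
274 ÷ 2 = 137 remainder 0
137 ÷ 2 = 68 remainder 1
68 ÷ 2 = 34 remainder 0
34 ÷ 2 = 17 remainder 0
17 ÷ 2 = 8 remainder 1
8 ÷ 2 = 4 remainder 0
4 ÷ 2 = 2 remainder 0
2 ÷ 2 = 1 remainder 0
1 ÷ 2 = 0 remainder 1
Reading remainders bottom to top: 10001001000111010101



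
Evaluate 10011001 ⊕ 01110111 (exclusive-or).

XOR: 1 when bits differ
  10011001
^ 01110111
----------
  11101110
Decimal: 153 ^ 119 = 238



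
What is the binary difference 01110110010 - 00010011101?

Method 1 - Direct subtraction (column by column from the right: bit − bit − borrow-in; if negative, add 2 and borrow 1 from the next column):
borrow: 00000111010
        01110110010
-       00010011101
-------------------
        01100010101

Method 2 - Add two's complement:
Two's complement of 00010011101: invert → 11101100010, add 1 → 11101100011
  01110110010
+ 11101100011
-------------
 101100010101  (end carry out of the top bit = 1)
Discarding the end carry: 01100010101
Decimal check:
  01110110010 = 512 + 256 + 128 + 32 + 16 + 2 = 946
  00010011101 = 128 + 16 + 8 + 4 + 1 = 157
  946 - 157 = 789, and 01100010101 = 512 + 256 + 16 + 4 + 1 = 789 ✓



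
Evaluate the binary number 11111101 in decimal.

Sum of powers of 2 for each 1-bit:
2^0 + 2^2 + 2^3 + 2^4 + 2^5 + 2^6 + 2^7
= 1 + 4 + 8 + 16 + 32 + 64 + 128
= 253



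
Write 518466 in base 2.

Using repeated division by 2:
518466 ÷ 2 = 259233 remainder 0
259233 ÷ 2 = 129616 remainder 1
129616 ÷ 2 = 64808 remainder 0
64808 ÷ 2 = 32404 remainder 0
32404 ÷ 2 = 16202 remainder 0
16202 ÷ 2 = 8101 remainder 0
8101 ÷ 2 = 4050 remainder 1
4050 ÷ 2 = 2025 remainder 0
2025 ÷ 2 = 1012 remainder 1
1012 ÷ 2 = 506 remainder 0
506 ÷ 2 = 253 remainder 0
253 ÷ 2 = 126 remainder 1
126 ÷ 2 = 63 remainder 0
63 ÷ 2 = 31 remainder 1
31 ÷ 2 = 15 remainder 1
15 ÷ 2 = 7 remainder 1
7 ÷ 2 = 3 remainder 1
3 ÷ 2 = 1 remainder 1
1 ÷ 2 = 0 remainder 1
Reading remainders bottom to top: 1111110100101000010



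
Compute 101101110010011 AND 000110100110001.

AND: 1 only when both bits are 1
  101101110010011
& 000110100110001
-----------------
  000100100010001
Decimal: 23443 & 3377 = 2321



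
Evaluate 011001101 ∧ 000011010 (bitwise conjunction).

AND: 1 only when both bits are 1
  011001101
& 000011010
-----------
  000001000
Decimal: 205 & 26 = 8



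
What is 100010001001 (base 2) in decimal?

Sum of powers of 2 for each 1-bit:
2^0 + 2^3 + 2^7 + 2^11
= 1 + 8 + 128 + 2048
= 2185



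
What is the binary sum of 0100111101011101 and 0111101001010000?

Add column by column from the right: bit + bit + carry-in; write the sum mod 2, carry 1 when the sum is 2 or 3.
carry:  1111110010100000
        0100111101011101
+       0111101001010000
------------------------
       01100100110101101
(the carry out of the leftmost column, 0, becomes the leading bit)
Decimal check:
  0100111101011101 = 16384 + 2048 + 1024 + 512 + 256 + 64 + 16 + 8 + 4 + 1 = 20317
  0111101001010000 = 16384 + 8192 + 4096 + 2048 + 512 + 64 + 16 = 31312
  20317 + 31312 = 51629, and 01100100110101101 = 32768 + 16384 + 2048 + 256 + 128 + 32 + 8 + 4 + 1 = 51629 ✓



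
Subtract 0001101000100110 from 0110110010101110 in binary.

Method 1 - Direct subtraction (column by column from the right: bit − bit − borrow-in; if negative, add 2 and borrow 1 from the next column):
borrow: 0010010000000000
        0110110010101110
-       0001101000100110
------------------------
        0101001010001000

Method 2 - Add two's complement:
Two's complement of 0001101000100110: invert → 1110010111011001, add 1 → 1110010111011010
  0110110010101110
+ 1110010111011010
------------------
 10101001010001000  (end carry out of the top bit = 1)
Discarding the end carry: 0101001010001000
Decimal check:
  0110110010101110 = 16384 + 8192 + 2048 + 1024 + 128 + 32 + 8 + 4 + 2 = 27822
  0001101000100110 = 4096 + 2048 + 512 + 32 + 4 + 2 = 6694
  27822 - 6694 = 21128, and 0101001010001000 = 16384 + 4096 + 512 + 128 + 8 = 21128 ✓



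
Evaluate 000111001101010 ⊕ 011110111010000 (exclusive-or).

XOR: 1 when bits differ
  000111001101010
^ 011110111010000
-----------------
  011001110111010
Decimal: 3690 ^ 15824 = 13242



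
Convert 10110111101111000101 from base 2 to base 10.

Sum of powers of 2 for each 1-bit:
2^0 + 2^2 + 2^6 + 2^7 + 2^8 + 2^9 + 2^11 + 2^12 + 2^13 + 2^14 + 2^16 + 2^17 + 2^19
= 1 + 4 + 64 + 128 + 256 + 512 + 2048 + 4096 + 8192 + 16384 + 65536 + 131072 + 524288
= 752581



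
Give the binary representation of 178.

Using repeated division by 2:
178 ÷ 2 = 89 remainder 0
89 ÷ 2 = 44 remainder 1
44 ÷ 2 = 22 remainder 0
22 ÷ 2 = 11 remainder 0
11 ÷ 2 = 5 remainder 1
5 ÷ 2 = 2 remainder 1
2 ÷ 2 = 1 remainder 0
1 ÷ 2 = 0 remainder 1
Reading remainders bottom to top: 10110010



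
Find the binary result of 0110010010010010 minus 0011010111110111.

Method 1 - Direct subtraction (column by column from the right: bit − bit − borrow-in; if negative, add 2 and borrow 1 from the next column):
borrow: 0111111111111110
        0110010010010010
-       0011010111110111
------------------------
        0010111010011011

Method 2 - Add two's complement:
Two's complement of 0011010111110111: invert → 1100101000001000, add 1 → 1100101000001001
  0110010010010010
+ 1100101000001001
------------------
 10010111010011011  (end carry out of the top bit = 1)
Discarding the end carry: 0010111010011011
Decimal check:
  0110010010010010 = 16384 + 8192 + 1024 + 128 + 16 + 2 = 25746
  0011010111110111 = 8192 + 4096 + 1024 + 256 + 128 + 64 + 32 + 16 + 4 + 2 + 1 = 13815
  25746 - 13815 = 11931, and 0010111010011011 = 8192 + 2048 + 1024 + 512 + 128 + 16 + 8 + 2 + 1 = 11931 ✓



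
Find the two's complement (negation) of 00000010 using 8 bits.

Original: 00000010
Step 1 - Invert all bits: 11111101
Step 2 - Add 1: 11111110
Verification: 00000010 + 11111110 = 100000000; discarding the end carry (carry out of the top bit) leaves the 8-bit value 00000000, as required for x + (-x)



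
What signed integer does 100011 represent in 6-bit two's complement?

Binary: 100011
Sign bit: 1 (negative)
Invert: 011100
Add 1:  011101
Magnitude: 011101 = 16 + 8 + 4 + 1 = 29
Value: -29



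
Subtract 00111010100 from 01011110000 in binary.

Method 1 - Direct subtraction (column by column from the right: bit − bit − borrow-in; if negative, add 2 and borrow 1 from the next column):
borrow: 01000111000
        01011110000
-       00111010100
-------------------
        00100011100

Method 2 - Add two's complement:
Two's complement of 00111010100: invert → 11000101011, add 1 → 11000101100
  01011110000
+ 11000101100
-------------
 100100011100  (end carry out of the top bit = 1)
Discarding the end carry: 00100011100
Decimal check:
  01011110000 = 512 + 128 + 64 + 32 + 16 = 752
  00111010100 = 256 + 128 + 64 + 16 + 4 = 468
  752 - 468 = 284, and 00100011100 = 256 + 16 + 8 + 4 = 284 ✓



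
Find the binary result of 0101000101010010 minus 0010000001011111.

Method 1 - Direct subtraction (column by column from the right: bit − bit − borrow-in; if negative, add 2 and borrow 1 from the next column):
borrow: 0100000111111110
        0101000101010010
-       0010000001011111
------------------------
        0011000011110011

Method 2 - Add two's complement:
Two's complement of 0010000001011111: invert → 1101111110100000, add 1 → 1101111110100001
  0101000101010010
+ 1101111110100001
------------------
 10011000011110011  (end carry out of the top bit = 1)
Discarding the end carry: 0011000011110011
Decimal check:
  0101000101010010 = 16384 + 4096 + 256 + 64 + 16 + 2 = 20818
  0010000001011111 = 8192 + 64 + 16 + 8 + 4 + 2 + 1 = 8287
  20818 - 8287 = 12531, and 0011000011110011 = 8192 + 4096 + 128 + 64 + 32 + 16 + 2 + 1 = 12531 ✓



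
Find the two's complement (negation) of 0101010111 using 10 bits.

Original: 0101010111
Step 1 - Invert all bits: 1010101000
Step 2 - Add 1: 1010101001
Verification: 0101010111 + 1010101001 = 10000000000; discarding the end carry (carry out of the top bit) leaves the 10-bit value 0000000000, as required for x + (-x)



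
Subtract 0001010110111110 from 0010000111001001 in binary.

Method 1 - Direct subtraction (column by column from the right: bit − bit − borrow-in; if negative, add 2 and borrow 1 from the next column):
borrow: 0011100001111100
        0010000111001001
-       0001010110111110
------------------------
        0000110000001011

Method 2 - Add two's complement:
Two's complement of 0001010110111110: invert → 1110101001000001, add 1 → 1110101001000010
  0010000111001001
+ 1110101001000010
------------------
 10000110000001011  (end carry out of the top bit = 1)
Discarding the end carry: 0000110000001011
Decimal check:
  0010000111001001 = 8192 + 256 + 128 + 64 + 8 + 1 = 8649
  0001010110111110 = 4096 + 1024 + 256 + 128 + 32 + 16 + 8 + 4 + 2 = 5566
  8649 - 5566 = 3083, and 0000110000001011 = 2048 + 1024 + 8 + 2 + 1 = 3083 ✓



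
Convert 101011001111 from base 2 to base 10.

Sum of powers of 2 for each 1-bit:
2^0 + 2^1 + 2^2 + 2^3 + 2^6 + 2^7 + 2^9 + 2^11
= 1 + 2 + 4 + 8 + 64 + 128 + 512 + 2048
= 2767



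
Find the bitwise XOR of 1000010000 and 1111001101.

XOR: 1 when bits differ
  1000010000
^ 1111001101
------------
  0111011101
Decimal: 528 ^ 973 = 477



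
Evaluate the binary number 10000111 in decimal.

Sum of powers of 2 for each 1-bit:
2^0 + 2^1 + 2^2 + 2^7
= 1 + 2 + 4 + 128
= 135



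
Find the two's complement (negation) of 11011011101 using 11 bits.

Original (sign bit 1, negative): 11011011101
Step 1 - Invert all bits: 00100100010
Step 2 - Add 1: 00100100011
Verification: 11011011101 + 00100100011 = 100000000000; discarding the end carry (carry out of the top bit) leaves the 11-bit value 00000000000, as required for x + (-x)



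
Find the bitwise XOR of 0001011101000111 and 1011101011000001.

XOR: 1 when bits differ
  0001011101000111
^ 1011101011000001
------------------
  1010110110000110
Decimal: 5959 ^ 47809 = 44422



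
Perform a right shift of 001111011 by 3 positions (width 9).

Original: 001111011 (decimal 123)
Shift right by 3 positions
Drop the 3 low bits; fill with zeros on the left
Result: 000001111 (decimal 15)
Equivalent: 123 >> 3 = 123 ÷ 2^3 = 15



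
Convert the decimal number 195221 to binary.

Using repeated division by 2:
195221 ÷ 2 = 97610 remainder 1
97610 ÷ 2 = 48805 remainder 0
48805 ÷ 2 = 24402 remainder 1
24402 ÷ 2 = 12201 remainder 0
12201 ÷ 2 = 6100 remainder 1
6100 ÷ 2 = 3050 remainder 0
3050 ÷ 2 = 1525 remainder 0
1525 ÷ 2 = 762 remainder 1
762 ÷ 2 = 381 remainder 0
381 ÷ 2 = 190 remainder 1
190 ÷ 2 = 95 remainder 0
95 ÷ 2 = 47 remainder 1
47 ÷ 2 = 23 remainder 1
23 ÷ 2 = 11 remainder 1
11 ÷ 2 = 5 remainder 1
5 ÷ 2 = 2 remainder 1
2 ÷ 2 = 1 remainder 0
1 ÷ 2 = 0 remainder 1
Reading remainders bottom to top: 101111101010010101



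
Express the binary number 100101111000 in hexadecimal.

Group into 4-bit nibbles from right:
  1001 = 9
  0111 = 7
  1000 = 8
Result: 978



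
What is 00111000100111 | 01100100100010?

OR: 1 when either bit is 1
  00111000100111
| 01100100100010
----------------
  01111100100111
Decimal: 3623 | 6434 = 7975



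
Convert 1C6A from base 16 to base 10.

Expand by place value (powers of 16):
Digit values: C = 12, A = 10
1C6A = 1 × 16^3 + 12 × 16^2 + 6 × 16^1 + 10 × 16^0
= 1 × 4096 + 12 × 256 + 6 × 16 + 10 × 1
= 4096 + 3072 + 96 + 10
= 7274



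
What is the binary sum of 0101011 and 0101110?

Add column by column from the right: bit + bit + carry-in; write the sum mod 2, carry 1 when the sum is 2 or 3.
carry:  1011100
        0101011
+       0101110
---------------
       01011001
(the carry out of the leftmost column, 0, becomes the leading bit)
Decimal check:
  0101011 = 32 + 8 + 2 + 1 = 43
  0101110 = 32 + 8 + 4 + 2 = 46
  43 + 46 = 89, and 01011001 = 64 + 16 + 8 + 1 = 89 ✓



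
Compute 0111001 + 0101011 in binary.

Add column by column from the right: bit + bit + carry-in; write the sum mod 2, carry 1 when the sum is 2 or 3.
carry:  1110110
        0111001
+       0101011
---------------
       01100100
(the carry out of the leftmost column, 0, becomes the leading bit)
Decimal check:
  0111001 = 32 + 16 + 8 + 1 = 57
  0101011 = 32 + 8 + 2 + 1 = 43
  57 + 43 = 100, and 01100100 = 64 + 32 + 4 = 100 ✓



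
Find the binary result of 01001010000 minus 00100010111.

Method 1 - Direct subtraction (column by column from the right: bit − bit − borrow-in; if negative, add 2 and borrow 1 from the next column):
borrow: 01001111110
        01001010000
-       00100010111
-------------------
        00100111001

Method 2 - Add two's complement:
Two's complement of 00100010111: invert → 11011101000, add 1 → 11011101001
  01001010000
+ 11011101001
-------------
 100100111001  (end carry out of the top bit = 1)
Discarding the end carry: 00100111001
Decimal check:
  01001010000 = 512 + 64 + 16 = 592
  00100010111 = 256 + 16 + 4 + 2 + 1 = 279
  592 - 279 = 313, and 00100111001 = 256 + 32 + 16 + 8 + 1 = 313 ✓



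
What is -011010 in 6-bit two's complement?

Original: 011010
Step 1 - Invert all bits: 100101
Step 2 - Add 1: 100110
Verification: 011010 + 100110 = 1000000; discarding the end carry (carry out of the top bit) leaves the 6-bit value 000000, as required for x + (-x)



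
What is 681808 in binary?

Using repeated division by 2:
681808 ÷ 2 = 340904 remainder 0
340904 ÷ 2 = 170452 remainder 0
170452 ÷ 2 = 85226 remainder 0
85226 ÷ 2 = 42613 remainder 0
42613 ÷ 2 = 21306 remainder 1
21306 ÷ 2 = 10653 remainder 0
10653 ÷ 2 = 5326 remainder 1
5326 ÷ 2 = 2663 remainder 0
2663 ÷ 2 = 1331 remainder 1
1331 ÷ 2 = 665 remainder 1
665 ÷ 2 = 332 remainder 1
332 ÷ 2 = 166 remainder 0
166 ÷ 2 = 83 remainder 0
83 ÷ 2 = 41 remainder 1
41 ÷ 2 = 20 remainder 1
20 ÷ 2 = 10 remainder 0
10 ÷ 2 = 5 remainder 0
5 ÷ 2 = 2 remainder 1
2 ÷ 2 = 1 remainder 0
1 ÷ 2 = 0 remainder 1
Reading remainders bottom to top: 10100110011101010000



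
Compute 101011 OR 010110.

OR: 1 when either bit is 1
  101011
| 010110
--------
  111111
Decimal: 43 | 22 = 63



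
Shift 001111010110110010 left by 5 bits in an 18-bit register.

Original: 001111010110110010 (decimal 62898)
Shift left by 5 positions
Append 5 zeros on the right and drop the 5 high bits that overflow the 18-bit width
Result: 101011011001000000 (decimal 177728)
Equivalent: 62898 << 5 = 62898 × 2^5 = 2012736, truncated to 18 bits = 177728



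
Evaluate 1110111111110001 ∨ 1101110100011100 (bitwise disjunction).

OR: 1 when either bit is 1
  1110111111110001
| 1101110100011100
------------------
  1111111111111101
Decimal: 61425 | 56604 = 65533



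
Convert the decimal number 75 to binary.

Using repeated division by 2:
75 ÷ 2 = 37 remainder 1
37 ÷ 2 = 18 remainder 1
18 ÷ 2 = 9 remainder 0
9 ÷ 2 = 4 remainder 1
4 ÷ 2 = 2 remainder 0
2 ÷ 2 = 1 remainder 0
1 ÷ 2 = 0 remainder 1
Reading remainders bottom to top: 1001011



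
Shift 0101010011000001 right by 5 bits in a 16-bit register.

Original: 0101010011000001 (decimal 21697)
Shift right by 5 positions
Drop the 5 low bits; fill with zeros on the left
Result: 0000001010100110 (decimal 678)
Equivalent: 21697 >> 5 = 21697 ÷ 2^5 = 678



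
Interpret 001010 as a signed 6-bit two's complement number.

Binary: 001010
Sign bit: 0 (non-negative)
Read directly as an unsigned value:
001010 = 8 + 2 = 10
Value: 10



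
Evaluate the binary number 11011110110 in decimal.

Sum of powers of 2 for each 1-bit:
2^1 + 2^2 + 2^4 + 2^5 + 2^6 + 2^7 + 2^9 + 2^10
= 2 + 4 + 16 + 32 + 64 + 128 + 512 + 1024
= 1782



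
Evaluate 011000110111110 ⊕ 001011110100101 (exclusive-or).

XOR: 1 when bits differ
  011000110111110
^ 001011110100101
-----------------
  010011000011011
Decimal: 12734 ^ 6053 = 9755



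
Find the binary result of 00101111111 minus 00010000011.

Method 1 - Direct subtraction (column by column from the right: bit − bit − borrow-in; if negative, add 2 and borrow 1 from the next column):
borrow: 00100000000
        00101111111
-       00010000011
-------------------
        00011111100

Method 2 - Add two's complement:
Two's complement of 00010000011: invert → 11101111100, add 1 → 11101111101
  00101111111
+ 11101111101
-------------
 100011111100  (end carry out of the top bit = 1)
Discarding the end carry: 00011111100
Decimal check:
  00101111111 = 256 + 64 + 32 + 16 + 8 + 4 + 2 + 1 = 383
  00010000011 = 128 + 2 + 1 = 131
  383 - 131 = 252, and 00011111100 = 128 + 64 + 32 + 16 + 8 + 4 = 252 ✓



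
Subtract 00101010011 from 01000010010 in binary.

Method 1 - Direct subtraction (column by column from the right: bit − bit − borrow-in; if negative, add 2 and borrow 1 from the next column):
borrow: 01111111110
        01000010010
-       00101010011
-------------------
        00010111111

Method 2 - Add two's complement:
Two's complement of 00101010011: invert → 11010101100, add 1 → 11010101101
  01000010010
+ 11010101101
-------------
 100010111111  (end carry out of the top bit = 1)
Discarding the end carry: 00010111111
Decimal check:
  01000010010 = 512 + 16 + 2 = 530
  00101010011 = 256 + 64 + 16 + 2 + 1 = 339
  530 - 339 = 191, and 00010111111 = 128 + 32 + 16 + 8 + 4 + 2 + 1 = 191 ✓



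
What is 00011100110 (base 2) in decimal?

Sum of powers of 2 for each 1-bit:
2^1 + 2^2 + 2^5 + 2^6 + 2^7
= 2 + 4 + 32 + 64 + 128
= 230



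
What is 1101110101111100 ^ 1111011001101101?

XOR: 1 when bits differ
  1101110101111100
^ 1111011001101101
------------------
  0010101100010001
Decimal: 56700 ^ 63085 = 11025



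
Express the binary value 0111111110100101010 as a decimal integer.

Sum of powers of 2 for each 1-bit:
2^1 + 2^3 + 2^5 + 2^8 + 2^10 + 2^11 + 2^12 + 2^13 + 2^14 + 2^15 + 2^16 + 2^17
= 2 + 8 + 32 + 256 + 1024 + 2048 + 4096 + 8192 + 16384 + 32768 + 65536 + 131072
= 261418



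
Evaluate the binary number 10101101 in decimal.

Sum of powers of 2 for each 1-bit:
2^0 + 2^2 + 2^3 + 2^5 + 2^7
= 1 + 4 + 8 + 32 + 128
= 173



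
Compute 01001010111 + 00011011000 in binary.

Add column by column from the right: bit + bit + carry-in; write the sum mod 2, carry 1 when the sum is 2 or 3.
carry:  00110100000
        01001010111
+       00011011000
-------------------
       001100101111
(the carry out of the leftmost column, 0, becomes the leading bit)
Decimal check:
  01001010111 = 512 + 64 + 16 + 4 + 2 + 1 = 599
  00011011000 = 128 + 64 + 16 + 8 = 216
  599 + 216 = 815, and 001100101111 = 512 + 256 + 32 + 8 + 4 + 2 + 1 = 815 ✓



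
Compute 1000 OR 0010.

OR: 1 when either bit is 1
  1000
| 0010
------
  1010
Decimal: 8 | 2 = 10



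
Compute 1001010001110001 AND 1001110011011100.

AND: 1 only when both bits are 1
  1001010001110001
& 1001110011011100
------------------
  1001010001010000
Decimal: 38001 & 40156 = 37968



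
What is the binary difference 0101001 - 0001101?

Method 1 - Direct subtraction (column by column from the right: bit − bit − borrow-in; if negative, add 2 and borrow 1 from the next column):
borrow: 0111000
        0101001
-       0001101
---------------
        0011100

Method 2 - Add two's complement:
Two's complement of 0001101: invert → 1110010, add 1 → 1110011
  0101001
+ 1110011
---------
 10011100  (end carry out of the top bit = 1)
Discarding the end carry: 0011100
Decimal check:
  0101001 = 32 + 8 + 1 = 41
  0001101 = 8 + 4 + 1 = 13
  41 - 13 = 28, and 0011100 = 16 + 8 + 4 = 28 ✓



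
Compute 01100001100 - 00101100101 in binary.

Method 1 - Direct subtraction (column by column from the right: bit − bit − borrow-in; if negative, add 2 and borrow 1 from the next column):
borrow: 01111001110
        01100001100
-       00101100101
-------------------
        00110100111

Method 2 - Add two's complement:
Two's complement of 00101100101: invert → 11010011010, add 1 → 11010011011
  01100001100
+ 11010011011
-------------
 100110100111  (end carry out of the top bit = 1)
Discarding the end carry: 00110100111
Decimal check:
  01100001100 = 512 + 256 + 8 + 4 = 780
  00101100101 = 256 + 64 + 32 + 4 + 1 = 357
  780 - 357 = 423, and 00110100111 = 256 + 128 + 32 + 4 + 2 + 1 = 423 ✓



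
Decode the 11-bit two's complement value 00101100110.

Binary: 00101100110
Sign bit: 0 (non-negative)
Read directly as an unsigned value:
00101100110 = 256 + 64 + 32 + 4 + 2 = 358
Value: 358



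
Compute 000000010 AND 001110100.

AND: 1 only when both bits are 1
  000000010
& 001110100
-----------
  000000000
Decimal: 2 & 116 = 0



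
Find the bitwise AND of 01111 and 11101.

AND: 1 only when both bits are 1
  01111
& 11101
-------
  01101
Decimal: 15 & 29 = 13



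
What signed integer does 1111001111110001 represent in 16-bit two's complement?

Binary: 1111001111110001
Sign bit: 1 (negative)
Invert: 0000110000001110
Add 1:  0000110000001111
Magnitude: 0000110000001111 = 2048 + 1024 + 8 + 4 + 2 + 1 = 3087
Value: -3087



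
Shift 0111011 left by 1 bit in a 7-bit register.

Original: 0111011 (decimal 59)
Shift left by 1 position
Append 1 zero on the right
Result: 1110110 (decimal 118)
Equivalent: 59 << 1 = 59 × 2^1 = 118



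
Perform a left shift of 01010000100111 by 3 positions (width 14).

Original: 01010000100111 (decimal 5159)
Shift left by 3 positions
Append 3 zeros on the right and drop the 3 high bits that overflow the 14-bit width
Result: 10000100111000 (decimal 8504)
Equivalent: 5159 << 3 = 5159 × 2^3 = 41272, truncated to 14 bits = 8504



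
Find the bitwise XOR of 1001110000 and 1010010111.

XOR: 1 when bits differ
  1001110000
^ 1010010111
------------
  0011100111
Decimal: 624 ^ 663 = 231



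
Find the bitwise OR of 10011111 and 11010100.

OR: 1 when either bit is 1
  10011111
| 11010100
----------
  11011111
Decimal: 159 | 212 = 223



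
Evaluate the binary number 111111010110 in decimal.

Sum of powers of 2 for each 1-bit:
2^1 + 2^2 + 2^4 + 2^6 + 2^7 + 2^8 + 2^9 + 2^10 + 2^11
= 2 + 4 + 16 + 64 + 128 + 256 + 512 + 1024 + 2048
= 4054



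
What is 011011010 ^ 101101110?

XOR: 1 when bits differ
  011011010
^ 101101110
-----------
  110110100
Decimal: 218 ^ 366 = 436



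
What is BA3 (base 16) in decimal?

Expand by place value (powers of 16):
Digit values: B = 11, A = 10
BA3 = 11 × 16^2 + 10 × 16^1 + 3 × 16^0
= 11 × 256 + 10 × 16 + 3 × 1
= 2816 + 160 + 3
= 2979



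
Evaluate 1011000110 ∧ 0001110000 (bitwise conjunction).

AND: 1 only when both bits are 1
  1011000110
& 0001110000
------------
  0001000000
Decimal: 710 & 112 = 64



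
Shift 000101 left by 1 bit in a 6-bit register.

Original: 000101 (decimal 5)
Shift left by 1 position
Append 1 zero on the right
Result: 001010 (decimal 10)
Equivalent: 5 << 1 = 5 × 2^1 = 10



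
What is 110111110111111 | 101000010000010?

OR: 1 when either bit is 1
  110111110111111
| 101000010000010
-----------------
  111111110111111
Decimal: 28607 | 20610 = 32703



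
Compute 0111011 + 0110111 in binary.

Add column by column from the right: bit + bit + carry-in; write the sum mod 2, carry 1 when the sum is 2 or 3.
carry:  1111110
        0111011
+       0110111
---------------
       01110010
(the carry out of the leftmost column, 0, becomes the leading bit)
Decimal check:
  0111011 = 32 + 16 + 8 + 2 + 1 = 59
  0110111 = 32 + 16 + 4 + 2 + 1 = 55
  59 + 55 = 114, and 01110010 = 64 + 32 + 16 + 2 = 114 ✓



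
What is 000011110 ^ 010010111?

XOR: 1 when bits differ
  000011110
^ 010010111
-----------
  010001001
Decimal: 30 ^ 151 = 137



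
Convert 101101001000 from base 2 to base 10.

Sum of powers of 2 for each 1-bit:
2^3 + 2^6 + 2^8 + 2^9 + 2^11
= 8 + 64 + 256 + 512 + 2048
= 2888



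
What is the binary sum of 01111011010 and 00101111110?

Add column by column from the right: bit + bit + carry-in; write the sum mod 2, carry 1 when the sum is 2 or 3.
carry:  11111111100
        01111011010
+       00101111110
-------------------
       010101011000
(the carry out of the leftmost column, 0, becomes the leading bit)
Decimal check:
  01111011010 = 512 + 256 + 128 + 64 + 16 + 8 + 2 = 986
  00101111110 = 256 + 64 + 32 + 16 + 8 + 4 + 2 = 382
  986 + 382 = 1368, and 010101011000 = 1024 + 256 + 64 + 16 + 8 = 1368 ✓



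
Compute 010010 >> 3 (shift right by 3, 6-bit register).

Original: 010010 (decimal 18)
Shift right by 3 positions
Drop the 3 low bits; fill with zeros on the left
Result: 000010 (decimal 2)
Equivalent: 18 >> 3 = 18 ÷ 2^3 = 2



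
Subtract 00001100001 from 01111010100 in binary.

Method 1 - Direct subtraction (column by column from the right: bit − bit − borrow-in; if negative, add 2 and borrow 1 from the next column):
borrow: 00011000110
        01111010100
-       00001100001
-------------------
        01101110011

Method 2 - Add two's complement:
Two's complement of 00001100001: invert → 11110011110, add 1 → 11110011111
  01111010100
+ 11110011111
-------------
 101101110011  (end carry out of the top bit = 1)
Discarding the end carry: 01101110011
Decimal check:
  01111010100 = 512 + 256 + 128 + 64 + 16 + 4 = 980
  00001100001 = 64 + 32 + 1 = 97
  980 - 97 = 883, and 01101110011 = 512 + 256 + 64 + 32 + 16 + 2 + 1 = 883 ✓



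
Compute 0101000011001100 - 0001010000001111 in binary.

Method 1 - Direct subtraction (column by column from the right: bit − bit − borrow-in; if negative, add 2 and borrow 1 from the next column):
borrow: 0111100001111110
        0101000011001100
-       0001010000001111
------------------------
        0011110010111101

Method 2 - Add two's complement:
Two's complement of 0001010000001111: invert → 1110101111110000, add 1 → 1110101111110001
  0101000011001100
+ 1110101111110001
------------------
 10011110010111101  (end carry out of the top bit = 1)
Discarding the end carry: 0011110010111101
Decimal check:
  0101000011001100 = 16384 + 4096 + 128 + 64 + 8 + 4 = 20684
  0001010000001111 = 4096 + 1024 + 8 + 4 + 2 + 1 = 5135
  20684 - 5135 = 15549, and 0011110010111101 = 8192 + 4096 + 2048 + 1024 + 128 + 32 + 16 + 8 + 4 + 1 = 15549 ✓



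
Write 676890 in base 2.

Using repeated division by 2:
676890 ÷ 2 = 338445 remainder 0
338445 ÷ 2 = 169222 remainder 1
169222 ÷ 2 = 84611 remainder 0
84611 ÷ 2 = 42305 remainder 1
42305 ÷ 2 = 21152 remainder 1
21152 ÷ 2 = 10576 remainder 0
10576 ÷ 2 = 5288 remainder 0
5288 ÷ 2 = 2644 remainder 0
2644 ÷ 2 = 1322 remainder 0
1322 ÷ 2 = 661 remainder 0
661 ÷ 2 = 330 remainder 1
330 ÷ 2 = 165 remainder 0
165 ÷ 2 = 82 remainder 1
82 ÷ 2 = 41 remainder 0
41 ÷ 2 = 20 remainder 1
20 ÷ 2 = 10 remainder 0
10 ÷ 2 = 5 remainder 0
5 ÷ 2 = 2 remainder 1
2 ÷ 2 = 1 remainder 0
1 ÷ 2 = 0 remainder 1
Reading remainders bottom to top: 10100101010000011010



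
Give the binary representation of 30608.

Using repeated division by 2:
30608 ÷ 2 = 15304 remainder 0
15304 ÷ 2 = 7652 remainder 0
7652 ÷ 2 = 3826 remainder 0
3826 ÷ 2 = 1913 remainder 0
1913 ÷ 2 = 956 remainder 1
956 ÷ 2 = 478 remainder 0
478 ÷ 2 = 239 remainder 0
239 ÷ 2 = 119 remainder 1
119 ÷ 2 = 59 remainder 1
59 ÷ 2 = 29 remainder 1
29 ÷ 2 = 14 remainder 1
14 ÷ 2 = 7 remainder 0
7 ÷ 2 = 3 remainder 1
3 ÷ 2 = 1 remainder 1
1 ÷ 2 = 0 remainder 1
Reading remainders bottom to top: 111011110010000



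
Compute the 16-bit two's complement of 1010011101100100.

Original (sign bit 1, negative): 1010011101100100
Step 1 - Invert all bits: 0101100010011011
Step 2 - Add 1: 0101100010011100
Verification: 1010011101100100 + 0101100010011100 = 10000000000000000; discarding the end carry (carry out of the top bit) leaves the 16-bit value 0000000000000000, as required for x + (-x)



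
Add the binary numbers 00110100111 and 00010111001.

Add column by column from the right: bit + bit + carry-in; write the sum mod 2, carry 1 when the sum is 2 or 3.
carry:  01101111110
        00110100111
+       00010111001
-------------------
       001001100000
(the carry out of the leftmost column, 0, becomes the leading bit)
Decimal check:
  00110100111 = 256 + 128 + 32 + 4 + 2 + 1 = 423
  00010111001 = 128 + 32 + 16 + 8 + 1 = 185
  423 + 185 = 608, and 001001100000 = 512 + 64 + 32 = 608 ✓



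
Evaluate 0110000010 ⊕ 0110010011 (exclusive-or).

XOR: 1 when bits differ
  0110000010
^ 0110010011
------------
  0000010001
Decimal: 386 ^ 403 = 17



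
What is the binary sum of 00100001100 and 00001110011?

Add column by column from the right: bit + bit + carry-in; write the sum mod 2, carry 1 when the sum is 2 or 3.
carry:  00000000000
        00100001100
+       00001110011
-------------------
       000101111111
(the carry out of the leftmost column, 0, becomes the leading bit)
Decimal check:
  00100001100 = 256 + 8 + 4 = 268
  00001110011 = 64 + 32 + 16 + 2 + 1 = 115
  268 + 115 = 383, and 000101111111 = 256 + 64 + 32 + 16 + 8 + 4 + 2 + 1 = 383 ✓



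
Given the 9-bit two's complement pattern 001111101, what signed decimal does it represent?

Binary: 001111101
Sign bit: 0 (non-negative)
Read directly as an unsigned value:
001111101 = 64 + 32 + 16 + 8 + 4 + 1 = 125
Value: 125



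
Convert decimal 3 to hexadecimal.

Using repeated division by 16 (digits 10–15 are A–F):
3 ÷ 16 = 0 remainder 3
Reading remainders bottom to top: 3



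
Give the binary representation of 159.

Using repeated division by 2:
159 ÷ 2 = 79 remainder 1
79 ÷ 2 = 39 remainder 1
39 ÷ 2 = 19 remainder 1
19 ÷ 2 = 9 remainder 1
9 ÷ 2 = 4 remainder 1
4 ÷ 2 = 2 remainder 0
2 ÷ 2 = 1 remainder 0
1 ÷ 2 = 0 remainder 1
Reading remainders bottom to top: 10011111



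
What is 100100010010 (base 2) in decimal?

Sum of powers of 2 for each 1-bit:
2^1 + 2^4 + 2^8 + 2^11
= 2 + 16 + 256 + 2048
= 2322



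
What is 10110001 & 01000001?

AND: 1 only when both bits are 1
  10110001
& 01000001
----------
  00000001
Decimal: 177 & 65 = 1



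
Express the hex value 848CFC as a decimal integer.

Expand by place value (powers of 16):
Digit values: C = 12, F = 15
848CFC = 8 × 16^5 + 4 × 16^4 + 8 × 16^3 + 12 × 16^2 + 15 × 16^1 + 12 × 16^0
= 8 × 1048576 + 4 × 65536 + 8 × 4096 + 12 × 256 + 15 × 16 + 12 × 1
= 8388608 + 262144 + 32768 + 3072 + 240 + 12
= 8686844



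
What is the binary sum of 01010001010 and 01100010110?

Add column by column from the right: bit + bit + carry-in; write the sum mod 2, carry 1 when the sum is 2 or 3.
carry:  10000111100
        01010001010
+       01100010110
-------------------
       010110100000
(the carry out of the leftmost column, 0, becomes the leading bit)
Decimal check:
  01010001010 = 512 + 128 + 8 + 2 = 650
  01100010110 = 512 + 256 + 16 + 4 + 2 = 790
  650 + 790 = 1440, and 010110100000 = 1024 + 256 + 128 + 32 = 1440 ✓

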